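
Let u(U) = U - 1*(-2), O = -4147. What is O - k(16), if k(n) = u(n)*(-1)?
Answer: -4129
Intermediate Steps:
u(U) = 2 + U (u(U) = U + 2 = 2 + U)
k(n) = -2 - n (k(n) = (2 + n)*(-1) = -2 - n)
O - k(16) = -4147 - (-2 - 1*16) = -4147 - (-2 - 16) = -4147 - 1*(-18) = -4147 + 18 = -4129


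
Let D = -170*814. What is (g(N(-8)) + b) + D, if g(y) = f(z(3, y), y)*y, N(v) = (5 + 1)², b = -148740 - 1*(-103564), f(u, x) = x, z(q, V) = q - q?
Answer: -182260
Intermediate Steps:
D = -138380
z(q, V) = 0
b = -45176 (b = -148740 + 103564 = -45176)
N(v) = 36 (N(v) = 6² = 36)
g(y) = y² (g(y) = y*y = y²)
(g(N(-8)) + b) + D = (36² - 45176) - 138380 = (1296 - 45176) - 138380 = -43880 - 138380 = -182260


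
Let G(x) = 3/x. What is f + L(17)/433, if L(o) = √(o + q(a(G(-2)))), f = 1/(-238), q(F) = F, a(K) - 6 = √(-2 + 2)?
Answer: -1/238 + √23/433 ≈ 0.0068741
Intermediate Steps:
a(K) = 6 (a(K) = 6 + √(-2 + 2) = 6 + √0 = 6 + 0 = 6)
f = -1/238 ≈ -0.0042017
L(o) = √(6 + o) (L(o) = √(o + 6) = √(6 + o))
f + L(17)/433 = -1/238 + √(6 + 17)/433 = -1/238 + √23*(1/433) = -1/238 + √23/433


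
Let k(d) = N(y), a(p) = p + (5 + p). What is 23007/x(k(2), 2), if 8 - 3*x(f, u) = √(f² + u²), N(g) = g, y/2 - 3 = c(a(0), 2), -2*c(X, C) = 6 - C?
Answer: 69021/7 + 69021*√2/28 ≈ 13346.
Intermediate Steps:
a(p) = 5 + 2*p
c(X, C) = -3 + C/2 (c(X, C) = -(6 - C)/2 = -3 + C/2)
y = 2 (y = 6 + 2*(-3 + (½)*2) = 6 + 2*(-3 + 1) = 6 + 2*(-2) = 6 - 4 = 2)
k(d) = 2
x(f, u) = 8/3 - √(f² + u²)/3
23007/x(k(2), 2) = 23007/(8/3 - √(2² + 2²)/3) = 23007/(8/3 - √(4 + 4)/3) = 23007/(8/3 - 2*√2/3)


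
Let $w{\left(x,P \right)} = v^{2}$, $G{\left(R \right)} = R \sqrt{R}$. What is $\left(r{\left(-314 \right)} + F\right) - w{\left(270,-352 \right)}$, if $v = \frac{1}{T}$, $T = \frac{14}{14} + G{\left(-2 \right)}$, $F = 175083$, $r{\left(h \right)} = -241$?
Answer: $\frac{- 1223895 i + 699368 \sqrt{2}}{- 7 i + 4 \sqrt{2}} \approx 1.7484 \cdot 10^{5} - 0.069885 i$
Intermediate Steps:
$G{\left(R \right)} = R^{\frac{3}{2}}$
$T = 1 - 2 i \sqrt{2}$ ($T = \frac{14}{14} + \left(-2\right)^{\frac{3}{2}} = 14 \cdot \frac{1}{14} - 2 i \sqrt{2} = 1 - 2 i \sqrt{2} \approx 1.0 - 2.8284 i$)
$v = \frac{1}{1 - 2 i \sqrt{2}} \approx 0.11111 + 0.31427 i$
$w{\left(x,P \right)} = - \frac{1}{\left(i + 2 \sqrt{2}\right)^{2}}$ ($w{\left(x,P \right)} = \left(\frac{i}{i + 2 \sqrt{2}}\right)^{2} = - \frac{1}{\left(i + 2 \sqrt{2}\right)^{2}}$)
$\left(r{\left(-314 \right)} + F\right) - w{\left(270,-352 \right)} = \left(-241 + 175083\right) - \frac{i}{- 7 i + 4 \sqrt{2}} = 174842 - \frac{i}{- 7 i + 4 \sqrt{2}}$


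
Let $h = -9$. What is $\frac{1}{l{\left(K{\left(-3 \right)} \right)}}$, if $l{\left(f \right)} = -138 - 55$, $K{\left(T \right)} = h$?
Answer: $- \frac{1}{193} \approx -0.0051813$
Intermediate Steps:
$K{\left(T \right)} = -9$
$l{\left(f \right)} = -193$
$\frac{1}{l{\left(K{\left(-3 \right)} \right)}} = \frac{1}{-193} = - \frac{1}{193}$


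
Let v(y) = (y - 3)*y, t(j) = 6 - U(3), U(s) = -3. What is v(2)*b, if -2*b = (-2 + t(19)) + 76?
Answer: 83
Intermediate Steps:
t(j) = 9 (t(j) = 6 - 1*(-3) = 6 + 3 = 9)
v(y) = y*(-3 + y) (v(y) = (-3 + y)*y = y*(-3 + y))
b = -83/2 (b = -((-2 + 9) + 76)/2 = -(7 + 76)/2 = -1/2*83 = -83/2 ≈ -41.500)
v(2)*b = (2*(-3 + 2))*(-83/2) = (2*(-1))*(-83/2) = -2*(-83/2) = 83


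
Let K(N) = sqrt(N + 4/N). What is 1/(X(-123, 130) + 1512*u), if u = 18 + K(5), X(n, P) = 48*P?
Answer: 3485/115212948 - 21*sqrt(145)/76808632 ≈ 2.6956e-5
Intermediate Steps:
u = 18 + sqrt(145)/5 (u = 18 + sqrt(5 + 4/5) = 18 + sqrt(29/5) = 18 + sqrt(145)/5 ≈ 20.408)
1/(X(-123, 130) + 1512*u) = 1/(48*130 + 1512*(18 + sqrt(145)/5)) = 1/(6240 + (27216 + 1512*sqrt(145)/5)) = 1/(33456 + 1512*sqrt(145)/5)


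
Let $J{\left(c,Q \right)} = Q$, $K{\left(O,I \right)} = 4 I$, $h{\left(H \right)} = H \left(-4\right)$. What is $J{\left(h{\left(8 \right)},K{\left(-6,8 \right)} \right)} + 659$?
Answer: $691$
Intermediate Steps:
$h{\left(H \right)} = - 4 H$
$J{\left(h{\left(8 \right)},K{\left(-6,8 \right)} \right)} + 659 = 4 \cdot 8 + 659 = 32 + 659 = 691$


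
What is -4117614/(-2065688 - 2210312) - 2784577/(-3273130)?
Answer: 1269216858191/699795194000 ≈ 1.8137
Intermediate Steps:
-4117614/(-2065688 - 2210312) - 2784577/(-3273130) = -4117614/(-4276000) - 2784577*(-1/3273130) = -4117614*(-1/4276000) + 2784577/3273130 = 2058807/2138000 + 2784577/3273130 = 1269216858191/699795194000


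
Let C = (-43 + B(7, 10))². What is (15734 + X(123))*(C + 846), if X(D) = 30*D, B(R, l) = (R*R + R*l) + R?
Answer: 150244640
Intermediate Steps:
B(R, l) = R + R² + R*l (B(R, l) = (R² + R*l) + R = R + R² + R*l)
C = 6889 (C = (-43 + 7*(1 + 7 + 10))² = (-43 + 7*18)² = (-43 + 126)² = 83² = 6889)
(15734 + X(123))*(C + 846) = (15734 + 30*123)*(6889 + 846) = (15734 + 3690)*7735 = 19424*7735 = 150244640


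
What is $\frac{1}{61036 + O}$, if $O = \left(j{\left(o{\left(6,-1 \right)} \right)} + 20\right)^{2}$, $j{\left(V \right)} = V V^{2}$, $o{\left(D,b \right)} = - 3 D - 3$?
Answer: $\frac{1}{85457117} \approx 1.1702 \cdot 10^{-8}$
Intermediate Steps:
$o{\left(D,b \right)} = -3 - 3 D$
$j{\left(V \right)} = V^{3}$
$O = 85396081$ ($O = \left(\left(-3 - 18\right)^{3} + 20\right)^{2} = \left(\left(-21\right)^{3} + 20\right)^{2} = \left(-9261 + 20\right)^{2} = \left(-9241\right)^{2} = 85396081$)
$\frac{1}{61036 + O} = \frac{1}{61036 + 85396081} = \frac{1}{85457117}$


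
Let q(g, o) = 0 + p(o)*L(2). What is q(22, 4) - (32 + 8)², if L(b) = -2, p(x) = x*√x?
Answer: -1616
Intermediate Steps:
p(x) = x^(3/2)
q(g, o) = -2*o^(3/2) (q(g, o) = 0 + o^(3/2)*(-2) = 0 - 2*o^(3/2) = -2*o^(3/2))
q(22, 4) - (32 + 8)² = -2*4^(3/2) - (32 + 8)² = -2*8 - 1*40² = -16 - 1*1600 = -16 - 1600 = -1616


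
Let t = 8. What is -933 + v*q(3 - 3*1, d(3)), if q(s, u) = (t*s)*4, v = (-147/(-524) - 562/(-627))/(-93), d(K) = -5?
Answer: -933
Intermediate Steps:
v = -386657/30554964 (v = (-147*(-1/524) - 562*(-1/627))*(-1/93) = (147/524 + 562/627)*(-1/93) = (386657/328548)*(-1/93) = -386657/30554964 ≈ -0.012654)
q(s, u) = 32*s (q(s, u) = (8*s)*4 = 32*s)
-933 + v*q(3 - 3*1, d(3)) = -933 - 3093256*(3 - 3*1)/7638741 = -933 - 3093256*(3 - 3)/7638741 = -933 - 3093256*0/7638741 = -933 - 386657/30554964*0 = -933 + 0 = -933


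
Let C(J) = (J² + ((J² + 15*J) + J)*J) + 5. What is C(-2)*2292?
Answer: 148980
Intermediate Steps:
C(J) = 5 + J² + J*(J² + 16*J) (C(J) = (J² + (J² + 16*J)*J) + 5 = (J² + J*(J² + 16*J)) + 5 = 5 + J² + J*(J² + 16*J))
C(-2)*2292 = (5 + (-2)³ + 17*(-2)²)*2292 = (5 - 8 + 17*4)*2292 = (5 - 8 + 68)*2292 = 65*2292 = 148980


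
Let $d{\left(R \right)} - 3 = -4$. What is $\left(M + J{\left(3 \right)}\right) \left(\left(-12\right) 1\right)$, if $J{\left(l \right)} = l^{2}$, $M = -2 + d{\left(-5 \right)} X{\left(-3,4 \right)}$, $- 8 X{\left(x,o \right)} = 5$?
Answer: $- \frac{183}{2} \approx -91.5$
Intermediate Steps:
$X{\left(x,o \right)} = - \frac{5}{8}$ ($X{\left(x,o \right)} = \left(- \frac{1}{8}\right) 5 = - \frac{5}{8}$)
$d{\left(R \right)} = -1$ ($d{\left(R \right)} = 3 - 4 = -1$)
$M = - \frac{11}{8}$ ($M = -2 - - \frac{5}{8} = -2 + \frac{5}{8} = - \frac{11}{8} \approx -1.375$)
$\left(M + J{\left(3 \right)}\right) \left(\left(-12\right) 1\right) = \left(- \frac{11}{8} + 3^{2}\right) \left(\left(-12\right) 1\right) = \left(- \frac{11}{8} + 9\right) \left(-12\right) = \frac{61}{8} \left(-12\right) = - \frac{183}{2}$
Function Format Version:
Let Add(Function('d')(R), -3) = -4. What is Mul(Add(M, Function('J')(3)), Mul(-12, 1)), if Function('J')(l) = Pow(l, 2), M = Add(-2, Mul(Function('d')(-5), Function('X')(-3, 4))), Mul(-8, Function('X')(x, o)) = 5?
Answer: Rational(-183, 2) ≈ -91.500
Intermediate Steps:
Function('X')(x, o) = Rational(-5, 8) (Function('X')(x, o) = Mul(Rational(-1, 8), 5) = Rational(-5, 8))
Function('d')(R) = -1 (Function('d')(R) = Add(3, -4) = -1)
M = Rational(-11, 8) (M = Add(-2, Mul(-1, Rational(-5, 8))) = Add(-2, Rational(5, 8)) = Rational(-11, 8) ≈ -1.3750)
Mul(Add(M, Function('J')(3)), Mul(-12, 1)) = Mul(Add(Rational(-11, 8), Pow(3, 2)), Mul(-12, 1)) = Mul(Add(Rational(-11, 8), 9), -12) = Mul(Rational(61, 8), -12) = Rational(-183, 2)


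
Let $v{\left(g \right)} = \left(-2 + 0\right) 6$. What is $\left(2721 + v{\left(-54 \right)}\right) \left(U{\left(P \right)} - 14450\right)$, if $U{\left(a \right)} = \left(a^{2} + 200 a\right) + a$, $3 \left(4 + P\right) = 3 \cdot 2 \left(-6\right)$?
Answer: $-47163690$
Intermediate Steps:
$P = -16$ ($P = -4 + \frac{3 \cdot 2 \left(-6\right)}{3} = -4 + \frac{6 \left(-6\right)}{3} = -4 + \frac{1}{3} \left(-36\right) = -4 - 12 = -16$)
$U{\left(a \right)} = a^{2} + 201 a$
$v{\left(g \right)} = -12$ ($v{\left(g \right)} = \left(-2\right) 6 = -12$)
$\left(2721 + v{\left(-54 \right)}\right) \left(U{\left(P \right)} - 14450\right) = \left(2721 - 12\right) \left(- 16 \left(201 - 16\right) - 14450\right) = 2709 \left(\left(-16\right) 185 - 14450\right) = 2709 \left(-2960 - 14450\right) = 2709 \left(-17410\right) = -47163690$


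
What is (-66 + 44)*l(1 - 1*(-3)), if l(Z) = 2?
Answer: -44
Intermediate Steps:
(-66 + 44)*l(1 - 1*(-3)) = (-66 + 44)*2 = -22*2 = -44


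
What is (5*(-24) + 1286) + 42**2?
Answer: 2930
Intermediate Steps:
(5*(-24) + 1286) + 42**2 = (-120 + 1286) + 1764 = 1166 + 1764 = 2930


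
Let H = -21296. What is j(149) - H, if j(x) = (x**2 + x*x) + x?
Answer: 65847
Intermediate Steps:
j(x) = x + 2*x**2 (j(x) = (x**2 + x**2) + x = 2*x**2 + x = x + 2*x**2)
j(149) - H = 149*(1 + 2*149) - 1*(-21296) = 149*(1 + 298) + 21296 = 149*299 + 21296 = 44551 + 21296 = 65847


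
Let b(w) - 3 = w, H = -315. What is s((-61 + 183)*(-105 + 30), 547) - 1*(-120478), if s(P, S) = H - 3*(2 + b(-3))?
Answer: 120157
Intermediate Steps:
b(w) = 3 + w
s(P, S) = -321 (s(P, S) = -315 - 3*(2 + (3 - 3)) = -315 - 3*(2 + 0) = -315 - 3*2 = -315 - 1*6 = -315 - 6 = -321)
s((-61 + 183)*(-105 + 30), 547) - 1*(-120478) = -321 - 1*(-120478) = -321 + 120478 = 120157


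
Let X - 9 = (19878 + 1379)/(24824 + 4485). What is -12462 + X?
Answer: -364963720/29309 ≈ -12452.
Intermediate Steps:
X = 285038/29309 (X = 9 + (19878 + 1379)/(24824 + 4485) = 9 + 21257/29309 = 285038/29309 ≈ 9.7253)
-12462 + X = -12462 + 285038/29309 = -364963720/29309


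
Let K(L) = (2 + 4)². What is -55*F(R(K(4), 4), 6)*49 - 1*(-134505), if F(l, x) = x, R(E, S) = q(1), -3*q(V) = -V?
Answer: 118335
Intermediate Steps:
q(V) = V/3 (q(V) = -(-1)*V/3 = V/3)
K(L) = 36 (K(L) = 6² = 36)
R(E, S) = ⅓ (R(E, S) = (⅓)*1 = ⅓)
-55*F(R(K(4), 4), 6)*49 - 1*(-134505) = -55*6*49 - 1*(-134505) = -330*49 + 134505 = -16170 + 134505 = 118335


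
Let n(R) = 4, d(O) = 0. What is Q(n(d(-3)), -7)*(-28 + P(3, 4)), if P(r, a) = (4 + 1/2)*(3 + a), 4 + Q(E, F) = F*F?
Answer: 315/2 ≈ 157.50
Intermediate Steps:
Q(E, F) = -4 + F² (Q(E, F) = -4 + F*F = -4 + F²)
P(r, a) = 27/2 + 9*a/2 (P(r, a) = (4 + ½)*(3 + a) = 9*(3 + a)/2 = 27/2 + 9*a/2)
Q(n(d(-3)), -7)*(-28 + P(3, 4)) = (-4 + (-7)²)*(-28 + (27/2 + (9/2)*4)) = (-4 + 49)*(-28 + (27/2 + 18)) = 45*(-28 + 63/2) = 45*(7/2) = 315/2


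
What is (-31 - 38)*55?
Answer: -3795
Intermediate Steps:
(-31 - 38)*55 = -69*55 = -3795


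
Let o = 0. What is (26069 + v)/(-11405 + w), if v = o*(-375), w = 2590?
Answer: -26069/8815 ≈ -2.9573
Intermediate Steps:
v = 0 (v = 0*(-375) = 0)
(26069 + v)/(-11405 + w) = (26069 + 0)/(-11405 + 2590) = 26069/(-8815) = 26069*(-1/8815) = -26069/8815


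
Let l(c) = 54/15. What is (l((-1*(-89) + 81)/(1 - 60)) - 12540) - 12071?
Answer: -123037/5 ≈ -24607.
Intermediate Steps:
l(c) = 18/5 (l(c) = 54*(1/15) = 18/5)
(l((-1*(-89) + 81)/(1 - 60)) - 12540) - 12071 = (18/5 - 12540) - 12071 = -62682/5 - 12071 = -123037/5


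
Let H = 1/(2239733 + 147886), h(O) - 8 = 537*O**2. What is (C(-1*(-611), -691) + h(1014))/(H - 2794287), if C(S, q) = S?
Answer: -1318304421895149/6671692732652 ≈ -197.60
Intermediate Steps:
h(O) = 8 + 537*O**2
H = 1/2387619 ≈ 4.1883e-7
(C(-1*(-611), -691) + h(1014))/(H - 2794287) = (-1*(-611) + (8 + 537*1014**2))/(1/2387619 - 2794287) = (611 + (8 + 537*1028196))/(-6671692732652/2387619) = (611 + (8 + 552141252))*(-2387619/6671692732652) = (611 + 552141260)*(-2387619/6671692732652) = 552141871*(-2387619/6671692732652) = -1318304421895149/6671692732652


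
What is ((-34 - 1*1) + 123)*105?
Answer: 9240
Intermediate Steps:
((-34 - 1*1) + 123)*105 = ((-34 - 1) + 123)*105 = (-35 + 123)*105 = 88*105 = 9240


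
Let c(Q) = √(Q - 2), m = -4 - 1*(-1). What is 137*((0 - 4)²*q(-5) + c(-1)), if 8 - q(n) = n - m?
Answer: 21920 + 137*I*√3 ≈ 21920.0 + 237.29*I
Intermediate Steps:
m = -3 (m = -4 + 1 = -3)
q(n) = 5 - n (q(n) = 8 - (n - 1*(-3)) = 8 - (n + 3) = 8 - (3 + n) = 8 + (-3 - n) = 5 - n)
c(Q) = √(-2 + Q)
137*((0 - 4)²*q(-5) + c(-1)) = 137*((0 - 4)²*(5 - 1*(-5)) + √(-2 - 1)) = 137*((-4)²*(5 + 5) + √(-3)) = 137*(16*10 + I*√3) = 137*(160 + I*√3) = 21920 + 137*I*√3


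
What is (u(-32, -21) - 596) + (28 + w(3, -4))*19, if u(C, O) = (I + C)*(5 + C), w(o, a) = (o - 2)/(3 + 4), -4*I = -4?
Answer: 5430/7 ≈ 775.71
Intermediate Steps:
I = 1 (I = -¼*(-4) = 1)
w(o, a) = -2/7 + o/7 (w(o, a) = (-2 + o)/7 = (-2 + o)*(⅐) = -2/7 + o/7)
u(C, O) = (1 + C)*(5 + C)
(u(-32, -21) - 596) + (28 + w(3, -4))*19 = ((5 + (-32)² + 6*(-32)) - 596) + (28 + (-2/7 + (⅐)*3))*19 = ((5 + 1024 - 192) - 596) + (28 + (-2/7 + 3/7))*19 = (837 - 596) + (28 + ⅐)*19 = 241 + (197/7)*19 = 241 + 3743/7 = 5430/7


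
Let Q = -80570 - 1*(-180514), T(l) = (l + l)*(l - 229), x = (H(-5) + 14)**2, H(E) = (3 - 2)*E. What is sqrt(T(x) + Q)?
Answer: 8*sqrt(1187) ≈ 275.62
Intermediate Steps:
H(E) = E (H(E) = 1*E = E)
x = 81 (x = (-5 + 14)**2 = 9**2 = 81)
T(l) = 2*l*(-229 + l) (T(l) = (2*l)*(-229 + l) = 2*l*(-229 + l))
Q = 99944 (Q = -80570 + 180514 = 99944)
sqrt(T(x) + Q) = sqrt(2*81*(-229 + 81) + 99944) = sqrt(2*81*(-148) + 99944) = sqrt(-23976 + 99944) = sqrt(75968) = 8*sqrt(1187)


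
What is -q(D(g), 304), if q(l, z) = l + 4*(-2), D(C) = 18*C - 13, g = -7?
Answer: 147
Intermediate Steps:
D(C) = -13 + 18*C
q(l, z) = -8 + l (q(l, z) = l - 8 = -8 + l)
-q(D(g), 304) = -(-8 + (-13 + 18*(-7))) = -(-8 + (-13 - 126)) = -(-8 - 139) = -1*(-147) = 147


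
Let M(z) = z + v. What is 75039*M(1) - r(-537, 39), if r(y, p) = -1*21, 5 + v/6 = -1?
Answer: -2626344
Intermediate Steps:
v = -36 (v = -30 + 6*(-1) = -30 - 6 = -36)
r(y, p) = -21
M(z) = -36 + z (M(z) = z - 36 = -36 + z)
75039*M(1) - r(-537, 39) = 75039*(-36 + 1) - 1*(-21) = 75039*(-35) + 21 = -2626365 + 21 = -2626344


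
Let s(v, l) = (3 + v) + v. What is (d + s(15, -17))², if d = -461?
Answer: 183184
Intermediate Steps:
s(v, l) = 3 + 2*v
(d + s(15, -17))² = (-461 + (3 + 2*15))² = (-461 + (3 + 30))² = (-461 + 33)² = (-428)² = 183184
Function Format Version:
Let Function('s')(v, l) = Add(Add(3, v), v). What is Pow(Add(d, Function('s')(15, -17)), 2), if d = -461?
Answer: 183184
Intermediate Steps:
Function('s')(v, l) = Add(3, Mul(2, v))
Pow(Add(d, Function('s')(15, -17)), 2) = Pow(Add(-461, Add(3, Mul(2, 15))), 2) = Pow(Add(-461, Add(3, 30)), 2) = Pow(Add(-461, 33), 2) = Pow(-428, 2) = 183184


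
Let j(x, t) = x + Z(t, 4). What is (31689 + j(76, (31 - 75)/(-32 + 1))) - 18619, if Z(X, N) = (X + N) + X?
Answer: 407738/31 ≈ 13153.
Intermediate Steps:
Z(X, N) = N + 2*X (Z(X, N) = (N + X) + X = N + 2*X)
j(x, t) = 4 + x + 2*t (j(x, t) = x + (4 + 2*t) = 4 + x + 2*t)
(31689 + j(76, (31 - 75)/(-32 + 1))) - 18619 = (31689 + (4 + 76 + 2*((31 - 75)/(-32 + 1)))) - 18619 = (31689 + (4 + 76 + 2*(-44/(-31)))) - 18619 = (31689 + (4 + 76 + 2*(-44*(-1/31)))) - 18619 = (31689 + (4 + 76 + 2*(44/31))) - 18619 = (31689 + (4 + 76 + 88/31)) - 18619 = (31689 + 2568/31) - 18619 = 984927/31 - 18619 = 407738/31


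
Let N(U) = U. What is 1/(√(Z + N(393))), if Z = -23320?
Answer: -I*√22927/22927 ≈ -0.0066043*I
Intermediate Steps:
1/(√(Z + N(393))) = 1/(√(-23320 + 393)) = 1/(√(-22927)) = 1/(I*√22927) = -I*√22927/22927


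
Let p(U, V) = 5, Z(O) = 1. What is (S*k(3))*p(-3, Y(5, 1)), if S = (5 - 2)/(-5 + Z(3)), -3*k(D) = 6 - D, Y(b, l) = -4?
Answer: 15/4 ≈ 3.7500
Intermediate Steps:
k(D) = -2 + D/3 (k(D) = -(6 - D)/3 = -2 + D/3)
S = -3/4 (S = (5 - 2)/(-5 + 1) = 3/(-4) = 3*(-1/4) = -3/4 ≈ -0.75000)
(S*k(3))*p(-3, Y(5, 1)) = -3*(-2 + (1/3)*3)/4*5 = -3*(-2 + 1)/4*5 = -3/4*(-1)*5 = (3/4)*5 = 15/4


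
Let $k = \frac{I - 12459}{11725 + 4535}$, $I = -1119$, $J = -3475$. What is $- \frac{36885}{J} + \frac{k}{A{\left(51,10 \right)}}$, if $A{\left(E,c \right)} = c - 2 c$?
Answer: $\frac{40297897}{3766900} \approx 10.698$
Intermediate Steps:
$A{\left(E,c \right)} = - c$
$k = - \frac{2263}{2710}$ ($k = \frac{-1119 - 12459}{11725 + 4535} = - \frac{13578}{16260} = \left(-13578\right) \frac{1}{16260} = - \frac{2263}{2710} \approx -0.83506$)
$- \frac{36885}{J} + \frac{k}{A{\left(51,10 \right)}} = - \frac{36885}{-3475} - \frac{2263}{2710 \left(\left(-1\right) 10\right)} = \left(-36885\right) \left(- \frac{1}{3475}\right) - \frac{2263}{2710 \left(-10\right)} = \frac{7377}{695} - - \frac{2263}{27100} = \frac{7377}{695} + \frac{2263}{27100} = \frac{40297897}{3766900}$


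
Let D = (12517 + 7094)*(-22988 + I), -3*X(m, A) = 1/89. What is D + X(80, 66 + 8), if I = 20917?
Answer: -10844039728/267 ≈ -4.0614e+7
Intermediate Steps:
X(m, A) = -1/267 (X(m, A) = -⅓/89 = -⅓*1/89 = -1/267)
D = -40614381 (D = (12517 + 7094)*(-22988 + 20917) = 19611*(-2071) = -40614381)
D + X(80, 66 + 8) = -40614381 - 1/267 = -10844039728/267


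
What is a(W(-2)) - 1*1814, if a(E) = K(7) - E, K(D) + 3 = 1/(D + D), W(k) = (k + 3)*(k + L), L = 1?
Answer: -25423/14 ≈ -1815.9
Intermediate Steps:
W(k) = (1 + k)*(3 + k) (W(k) = (k + 3)*(k + 1) = (3 + k)*(1 + k) = (1 + k)*(3 + k))
K(D) = -3 + 1/(2*D) (K(D) = -3 + 1/(D + D) = -3 + 1/(2*D))
a(E) = -41/14 - E (a(E) = (-3 + (½)/7) - E = (-3 + (½)*(⅐)) - E = (-3 + 1/14) - E = -41/14 - E)
a(W(-2)) - 1*1814 = (-41/14 - (3 + (-2)² + 4*(-2))) - 1*1814 = (-41/14 - (3 + 4 - 8)) - 1814 = (-41/14 - 1*(-1)) - 1814 = (-41/14 + 1) - 1814 = -27/14 - 1814 = -25423/14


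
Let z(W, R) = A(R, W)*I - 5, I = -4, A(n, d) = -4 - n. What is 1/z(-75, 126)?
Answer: 1/515 ≈ 0.0019417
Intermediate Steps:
z(W, R) = 11 + 4*R (z(W, R) = (-4 - R)*(-4) - 5 = (16 + 4*R) - 5 = 11 + 4*R)
1/z(-75, 126) = 1/(11 + 4*126) = 1/(11 + 504) = 1/515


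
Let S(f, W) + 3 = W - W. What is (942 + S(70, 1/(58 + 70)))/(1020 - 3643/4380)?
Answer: 4112820/4463957 ≈ 0.92134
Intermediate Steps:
S(f, W) = -3 (S(f, W) = -3 + (W - W) = -3 + 0 = -3)
(942 + S(70, 1/(58 + 70)))/(1020 - 3643/4380) = (942 - 3)/(1020 - 3643/4380) = 939/(1020 - 3643*1/4380) = 939/(1020 - 3643/4380) = 939/(4463957/4380) = 939*(4380/4463957) = 4112820/4463957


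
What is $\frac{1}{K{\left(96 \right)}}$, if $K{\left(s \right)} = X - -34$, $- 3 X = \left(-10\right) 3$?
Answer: $\frac{1}{44} \approx 0.022727$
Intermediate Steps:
$X = 10$ ($X = - \frac{\left(-10\right) 3}{3} = \left(- \frac{1}{3}\right) \left(-30\right) = 10$)
$K{\left(s \right)} = 44$ ($K{\left(s \right)} = 10 - -34 = 10 + 34 = 44$)
$\frac{1}{K{\left(96 \right)}} = \frac{1}{44}$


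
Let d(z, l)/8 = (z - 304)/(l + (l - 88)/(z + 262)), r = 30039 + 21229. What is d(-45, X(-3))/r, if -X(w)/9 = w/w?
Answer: 10819/1876775 ≈ 0.0057647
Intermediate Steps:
r = 51268
X(w) = -9 (X(w) = -9*w/w = -9*1 = -9)
d(z, l) = 8*(-304 + z)/(l + (-88 + l)/(262 + z)) (d(z, l) = 8*((z - 304)/(l + (l - 88)/(z + 262))) = 8*((-304 + z)/(l + (-88 + l)/(262 + z))) = 8*(-304 + z)/(l + (-88 + l)/(262 + z)))
d(-45, X(-3))/r = (8*(-79648 + (-45)² - 42*(-45))/(-88 + 263*(-9) - 9*(-45)))/51268 = (8*(-79648 + 2025 + 1890)/(-88 - 2367 + 405))*(1/51268) = (8*(-75733)/(-2050))*(1/51268) = (8*(-1/2050)*(-75733))*(1/51268) = (302932/1025)*(1/51268) = 10819/1876775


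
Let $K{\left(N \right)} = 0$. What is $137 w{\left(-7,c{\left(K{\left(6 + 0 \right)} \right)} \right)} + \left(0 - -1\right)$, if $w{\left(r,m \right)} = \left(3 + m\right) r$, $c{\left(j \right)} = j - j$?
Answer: $-2876$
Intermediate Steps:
$c{\left(j \right)} = 0$
$w{\left(r,m \right)} = r \left(3 + m\right)$
$137 w{\left(-7,c{\left(K{\left(6 + 0 \right)} \right)} \right)} + \left(0 - -1\right) = 137 \left(- 7 \left(3 + 0\right)\right) + \left(0 - -1\right) = 137 \left(\left(-7\right) 3\right) + \left(0 + 1\right) = 137 \left(-21\right) + 1 = -2877 + 1 = -2876$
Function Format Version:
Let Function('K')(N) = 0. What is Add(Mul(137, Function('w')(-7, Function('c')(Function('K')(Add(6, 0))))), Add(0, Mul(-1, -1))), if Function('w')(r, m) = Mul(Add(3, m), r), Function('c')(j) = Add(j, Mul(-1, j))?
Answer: -2876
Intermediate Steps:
Function('c')(j) = 0
Function('w')(r, m) = Mul(r, Add(3, m))
Add(Mul(137, Function('w')(-7, Function('c')(Function('K')(Add(6, 0))))), Add(0, Mul(-1, -1))) = Add(Mul(137, Mul(-7, Add(3, 0))), Add(0, Mul(-1, -1))) = Add(Mul(137, Mul(-7, 3)), Add(0, 1)) = Add(Mul(137, -21), 1) = Add(-2877, 1) = -2876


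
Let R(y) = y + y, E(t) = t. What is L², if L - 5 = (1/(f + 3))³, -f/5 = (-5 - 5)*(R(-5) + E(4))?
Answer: 17158475460852496/686339028913329 ≈ 25.000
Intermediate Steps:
R(y) = 2*y
f = -300 (f = -5*(-5 - 5)*(2*(-5) + 4) = -(-50)*(-10 + 4) = -(-50)*(-6) = -5*60 = -300)
L = 130990364/26198073 (L = 5 + (1/(-300 + 3))³ = 5 + (1/(-297))³ = 5 + (-1/297)³ = 5 - 1/26198073 = 130990364/26198073 ≈ 5.0000)
L² = (130990364/26198073)² = 17158475460852496/686339028913329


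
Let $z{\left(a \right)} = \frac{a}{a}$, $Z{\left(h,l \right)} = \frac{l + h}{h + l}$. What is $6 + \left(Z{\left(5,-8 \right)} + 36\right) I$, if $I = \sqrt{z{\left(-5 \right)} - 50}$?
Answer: $6 + 259 i \approx 6.0 + 259.0 i$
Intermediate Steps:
$Z{\left(h,l \right)} = 1$ ($Z{\left(h,l \right)} = \frac{h + l}{h + l} = 1$)
$z{\left(a \right)} = 1$
$I = 7 i$ ($I = \sqrt{1 - 50} = \sqrt{-49} = 7 i \approx 7.0 i$)
$6 + \left(Z{\left(5,-8 \right)} + 36\right) I = 6 + \left(1 + 36\right) 7 i = 6 + 37 \cdot 7 i = 6 + 259 i$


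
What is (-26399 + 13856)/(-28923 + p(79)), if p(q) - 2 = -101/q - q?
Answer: 990897/2291101 ≈ 0.43250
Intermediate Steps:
p(q) = 2 - q - 101/q (p(q) = 2 + (-101/q - q) = 2 + (-q - 101/q) = 2 - q - 101/q)
(-26399 + 13856)/(-28923 + p(79)) = (-26399 + 13856)/(-28923 + (2 - 1*79 - 101/79)) = -12543/(-28923 + (2 - 79 - 101*1/79)) = -12543/(-28923 + (2 - 79 - 101/79)) = -12543/(-28923 - 6184/79) = -12543/(-2291101/79) = -12543*(-79/2291101) = 990897/2291101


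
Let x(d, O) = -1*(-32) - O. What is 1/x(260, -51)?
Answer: 1/83 ≈ 0.012048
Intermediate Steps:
x(d, O) = 32 - O
1/x(260, -51) = 1/(32 - 1*(-51)) = 1/(32 + 51) = 1/83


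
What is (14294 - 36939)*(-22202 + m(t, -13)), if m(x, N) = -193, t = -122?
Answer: 507134775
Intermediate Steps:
(14294 - 36939)*(-22202 + m(t, -13)) = (14294 - 36939)*(-22202 - 193) = -22645*(-22395) = 507134775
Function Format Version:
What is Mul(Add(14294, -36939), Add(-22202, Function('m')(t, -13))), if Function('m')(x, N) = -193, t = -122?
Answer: 507134775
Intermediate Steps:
Mul(Add(14294, -36939), Add(-22202, Function('m')(t, -13))) = Mul(Add(14294, -36939), Add(-22202, -193)) = Mul(-22645, -22395) = 507134775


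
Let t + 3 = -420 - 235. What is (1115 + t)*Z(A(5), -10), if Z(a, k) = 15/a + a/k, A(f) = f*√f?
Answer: 457*√5/10 ≈ 102.19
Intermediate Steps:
A(f) = f^(3/2)
t = -658 (t = -3 + (-420 - 235) = -3 - 655 = -658)
(1115 + t)*Z(A(5), -10) = (1115 - 658)*(15/(5^(3/2)) + 5^(3/2)/(-10)) = 457*(15/((5*√5)) + (5*√5)*(-⅒)) = 457*(15*(√5/25) - √5/2) = 457*(3*√5/5 - √5/2) = 457*(√5/10) = 457*√5/10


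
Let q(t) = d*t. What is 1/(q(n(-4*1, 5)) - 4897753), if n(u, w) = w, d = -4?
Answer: -1/4897773 ≈ -2.0417e-7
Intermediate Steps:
q(t) = -4*t
1/(q(n(-4*1, 5)) - 4897753) = 1/(-4*5 - 4897753) = 1/(-20 - 4897753) = 1/(-4897773) = -1/4897773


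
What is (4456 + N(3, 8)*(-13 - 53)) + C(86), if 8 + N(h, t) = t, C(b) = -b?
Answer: 4370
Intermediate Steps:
N(h, t) = -8 + t
(4456 + N(3, 8)*(-13 - 53)) + C(86) = (4456 + (-8 + 8)*(-13 - 53)) - 1*86 = (4456 + 0*(-66)) - 86 = (4456 + 0) - 86 = 4456 - 86 = 4370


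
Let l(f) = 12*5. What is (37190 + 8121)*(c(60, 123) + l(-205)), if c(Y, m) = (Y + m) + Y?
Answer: 13729233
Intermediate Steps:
l(f) = 60
c(Y, m) = m + 2*Y
(37190 + 8121)*(c(60, 123) + l(-205)) = (37190 + 8121)*((123 + 2*60) + 60) = 45311*((123 + 120) + 60) = 45311*(243 + 60) = 45311*303 = 13729233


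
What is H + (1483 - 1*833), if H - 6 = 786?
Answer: 1442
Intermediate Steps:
H = 792 (H = 6 + 786 = 792)
H + (1483 - 1*833) = 792 + (1483 - 1*833) = 792 + (1483 - 833) = 792 + 650 = 1442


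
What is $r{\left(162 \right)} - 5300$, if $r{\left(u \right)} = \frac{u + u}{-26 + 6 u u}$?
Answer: $- \frac{417210538}{78719} \approx -5300.0$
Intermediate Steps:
$r{\left(u \right)} = \frac{2 u}{-26 + 6 u^{2}}$
$r{\left(162 \right)} - 5300 = \frac{162}{-13 + 3 \cdot 162^{2}} - 5300 = \frac{162}{-13 + 3 \cdot 26244} - 5300 = \frac{162}{-13 + 78732} - 5300 = \frac{162}{78719} - 5300 = - \frac{417210538}{78719}$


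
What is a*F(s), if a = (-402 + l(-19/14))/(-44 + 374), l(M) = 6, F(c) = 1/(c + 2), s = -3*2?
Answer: 3/10 ≈ 0.30000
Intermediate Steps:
s = -6
F(c) = 1/(2 + c)
a = -6/5 (a = (-402 + 6)/(-44 + 374) = -396/330 = -396*1/330 = -6/5 ≈ -1.2000)
a*F(s) = -6/(5*(2 - 6)) = -6/5/(-4) = -6/5*(-1/4) = 3/10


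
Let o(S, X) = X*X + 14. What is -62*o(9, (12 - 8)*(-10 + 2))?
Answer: -64356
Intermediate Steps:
o(S, X) = 14 + X² (o(S, X) = X² + 14 = 14 + X²)
-62*o(9, (12 - 8)*(-10 + 2)) = -62*(14 + ((12 - 8)*(-10 + 2))²) = -62*(14 + (4*(-8))²) = -62*(14 + (-32)²) = -62*(14 + 1024) = -62*1038 = -64356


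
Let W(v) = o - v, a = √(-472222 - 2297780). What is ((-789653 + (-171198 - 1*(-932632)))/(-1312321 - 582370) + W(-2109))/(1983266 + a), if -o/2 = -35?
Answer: 4094016247249764/3726238387848105889 - 6192839862*I*√307778/3726238387848105889 ≈ 0.0010987 - 9.2201e-7*I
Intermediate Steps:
o = 70 (o = -2*(-35) = 70)
a = 3*I*√307778 (a = √(-2770002) = 3*I*√307778 ≈ 1664.3*I)
W(v) = 70 - v
((-789653 + (-171198 - 1*(-932632)))/(-1312321 - 582370) + W(-2109))/(1983266 + a) = ((-789653 + (-171198 - 1*(-932632)))/(-1312321 - 582370) + (70 - 1*(-2109)))/(1983266 + 3*I*√307778) = ((-789653 + (-171198 + 932632))/(-1894691) + (70 + 2109))/(1983266 + 3*I*√307778) = ((-789653 + 761434)*(-1/1894691) + 2179)/(1983266 + 3*I*√307778) = (-28219*(-1/1894691) + 2179)/(1983266 + 3*I*√307778) = (28219/1894691 + 2179)/(1983266 + 3*I*√307778) = 4128559908/(1894691*(1983266 + 3*I*√307778))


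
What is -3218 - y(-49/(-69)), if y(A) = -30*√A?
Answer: -3218 + 70*√69/23 ≈ -3192.7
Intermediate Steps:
-3218 - y(-49/(-69)) = -3218 - (-30)*√(-49/(-69)) = -3218 - (-30)*√(-49*(-1/69)) = -3218 - (-30)*√(49/69) = -3218 - (-30)*7*√69/69 = -3218 - (-70)*√69/23 = -3218 + 70*√69/23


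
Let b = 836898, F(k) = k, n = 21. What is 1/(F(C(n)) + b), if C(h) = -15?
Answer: 1/836883 ≈ 1.1949e-6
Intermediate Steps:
1/(F(C(n)) + b) = 1/(-15 + 836898) = 1/836883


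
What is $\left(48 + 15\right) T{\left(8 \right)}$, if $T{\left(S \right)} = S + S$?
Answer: $1008$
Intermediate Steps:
$T{\left(S \right)} = 2 S$
$\left(48 + 15\right) T{\left(8 \right)} = \left(48 + 15\right) 2 \cdot 8 = 63 \cdot 16 = 1008$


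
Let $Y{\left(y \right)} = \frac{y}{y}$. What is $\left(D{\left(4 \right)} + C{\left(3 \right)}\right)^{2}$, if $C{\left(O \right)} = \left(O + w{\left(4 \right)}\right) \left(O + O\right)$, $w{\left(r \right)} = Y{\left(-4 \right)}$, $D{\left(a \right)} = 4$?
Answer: $784$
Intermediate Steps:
$Y{\left(y \right)} = 1$
$w{\left(r \right)} = 1$
$C{\left(O \right)} = 2 O \left(1 + O\right)$ ($C{\left(O \right)} = \left(O + 1\right) \left(O + O\right) = \left(1 + O\right) 2 O = 2 O \left(1 + O\right)$)
$\left(D{\left(4 \right)} + C{\left(3 \right)}\right)^{2} = \left(4 + 2 \cdot 3 \left(1 + 3\right)\right)^{2} = \left(4 + 2 \cdot 3 \cdot 4\right)^{2} = \left(4 + 24\right)^{2} = 28^{2} = 784$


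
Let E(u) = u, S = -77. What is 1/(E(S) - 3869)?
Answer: -1/3946 ≈ -0.00025342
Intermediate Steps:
1/(E(S) - 3869) = 1/(-77 - 3869) = 1/(-3946) = -1/3946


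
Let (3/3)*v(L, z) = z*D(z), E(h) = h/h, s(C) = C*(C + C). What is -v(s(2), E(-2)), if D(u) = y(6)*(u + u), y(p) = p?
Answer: -12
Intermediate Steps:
s(C) = 2*C**2 (s(C) = C*(2*C) = 2*C**2)
D(u) = 12*u (D(u) = 6*(u + u) = 6*(2*u) = 12*u)
E(h) = 1
v(L, z) = 12*z**2 (v(L, z) = z*(12*z) = 12*z**2)
-v(s(2), E(-2)) = -12*1**2 = -12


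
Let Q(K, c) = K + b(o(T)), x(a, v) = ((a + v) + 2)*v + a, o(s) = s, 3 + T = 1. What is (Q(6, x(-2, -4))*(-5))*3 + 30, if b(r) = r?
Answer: -30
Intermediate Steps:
T = -2 (T = -3 + 1 = -2)
x(a, v) = a + v*(2 + a + v) (x(a, v) = (2 + a + v)*v + a = v*(2 + a + v) + a = a + v*(2 + a + v))
Q(K, c) = -2 + K (Q(K, c) = K - 2 = -2 + K)
(Q(6, x(-2, -4))*(-5))*3 + 30 = ((-2 + 6)*(-5))*3 + 30 = (4*(-5))*3 + 30 = -20*3 + 30 = -60 + 30 = -30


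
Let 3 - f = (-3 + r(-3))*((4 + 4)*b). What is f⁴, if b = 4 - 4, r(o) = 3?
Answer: 81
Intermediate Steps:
b = 0
f = 3 (f = 3 - (-3 + 3)*(4 + 4)*0 = 3 - 0*8*0 = 3 - 0*0 = 3 - 1*0 = 3 + 0 = 3)
f⁴ = 3⁴ = 81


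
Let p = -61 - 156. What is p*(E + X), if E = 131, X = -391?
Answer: 56420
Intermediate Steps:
p = -217
p*(E + X) = -217*(131 - 391) = -217*(-260) = 56420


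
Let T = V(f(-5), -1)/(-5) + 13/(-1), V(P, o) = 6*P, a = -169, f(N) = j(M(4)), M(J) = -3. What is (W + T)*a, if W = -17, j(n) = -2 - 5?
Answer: 18252/5 ≈ 3650.4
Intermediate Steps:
j(n) = -7
f(N) = -7
T = -23/5 (T = (6*(-7))/(-5) + 13/(-1) = -42*(-⅕) + 13*(-1) = 42/5 - 13 = -23/5 ≈ -4.6000)
(W + T)*a = (-17 - 23/5)*(-169) = -108/5*(-169) = 18252/5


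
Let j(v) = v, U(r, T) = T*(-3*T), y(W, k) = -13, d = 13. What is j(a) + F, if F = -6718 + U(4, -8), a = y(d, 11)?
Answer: -6923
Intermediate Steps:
a = -13
U(r, T) = -3*T²
F = -6910 (F = -6718 - 3*(-8)² = -6718 - 3*64 = -6718 - 192 = -6910)
j(a) + F = -13 - 6910 = -6923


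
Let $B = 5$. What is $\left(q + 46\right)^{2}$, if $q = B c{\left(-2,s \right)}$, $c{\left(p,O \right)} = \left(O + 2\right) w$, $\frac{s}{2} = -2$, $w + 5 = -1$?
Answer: $11236$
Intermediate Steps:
$w = -6$ ($w = -5 - 1 = -6$)
$s = -4$ ($s = 2 \left(-2\right) = -4$)
$c{\left(p,O \right)} = -12 - 6 O$ ($c{\left(p,O \right)} = \left(O + 2\right) \left(-6\right) = \left(2 + O\right) \left(-6\right) = -12 - 6 O$)
$q = 60$ ($q = 5 \left(-12 - -24\right) = 5 \left(-12 + 24\right) = 5 \cdot 12 = 60$)
$\left(q + 46\right)^{2} = \left(60 + 46\right)^{2} = 106^{2} = 11236$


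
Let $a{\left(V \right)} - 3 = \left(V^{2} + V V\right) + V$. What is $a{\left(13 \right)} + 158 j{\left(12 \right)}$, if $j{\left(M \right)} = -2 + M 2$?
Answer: $3830$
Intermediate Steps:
$j{\left(M \right)} = -2 + 2 M$
$a{\left(V \right)} = 3 + V + 2 V^{2}$ ($a{\left(V \right)} = 3 + \left(\left(V^{2} + V V\right) + V\right) = 3 + \left(\left(V^{2} + V^{2}\right) + V\right) = 3 + \left(2 V^{2} + V\right) = 3 + \left(V + 2 V^{2}\right) = 3 + V + 2 V^{2}$)
$a{\left(13 \right)} + 158 j{\left(12 \right)} = \left(3 + 13 + 2 \cdot 13^{2}\right) + 158 \left(-2 + 2 \cdot 12\right) = \left(3 + 13 + 2 \cdot 169\right) + 158 \left(-2 + 24\right) = \left(3 + 13 + 338\right) + 158 \cdot 22 = 354 + 3476 = 3830$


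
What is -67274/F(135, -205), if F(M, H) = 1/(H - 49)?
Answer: 17087596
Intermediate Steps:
F(M, H) = 1/(-49 + H)
-67274/F(135, -205) = -67274/(1/(-49 - 205)) = -67274/(1/(-254)) = -67274/(-1/254) = -67274*(-254) = 17087596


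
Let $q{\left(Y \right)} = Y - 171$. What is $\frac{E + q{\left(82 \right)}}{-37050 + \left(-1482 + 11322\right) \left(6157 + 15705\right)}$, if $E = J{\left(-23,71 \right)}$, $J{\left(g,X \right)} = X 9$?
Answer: $\frac{55}{21508503} \approx 2.5571 \cdot 10^{-6}$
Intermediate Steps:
$J{\left(g,X \right)} = 9 X$
$E = 639$ ($E = 9 \cdot 71 = 639$)
$q{\left(Y \right)} = -171 + Y$
$\frac{E + q{\left(82 \right)}}{-37050 + \left(-1482 + 11322\right) \left(6157 + 15705\right)} = \frac{639 + \left(-171 + 82\right)}{-37050 + \left(-1482 + 11322\right) \left(6157 + 15705\right)} = \frac{639 - 89}{-37050 + 9840 \cdot 21862} = \frac{550}{-37050 + 215122080} = \frac{550}{215085030} = 550 \cdot \frac{1}{215085030} = \frac{55}{21508503}$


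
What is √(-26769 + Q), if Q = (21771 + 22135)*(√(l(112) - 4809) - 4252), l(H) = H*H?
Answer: √(-186715081 + 43906*√7735) ≈ 13522.0*I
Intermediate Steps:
l(H) = H²
Q = -186688312 + 43906*√7735 (Q = (21771 + 22135)*(√(112² - 4809) - 4252) = 43906*(√(12544 - 4809) - 4252) = 43906*(√7735 - 4252) = 43906*(-4252 + √7735) = -186688312 + 43906*√7735 ≈ -1.8283e+8)
√(-26769 + Q) = √(-26769 + (-186688312 + 43906*√7735)) = √(-186715081 + 43906*√7735)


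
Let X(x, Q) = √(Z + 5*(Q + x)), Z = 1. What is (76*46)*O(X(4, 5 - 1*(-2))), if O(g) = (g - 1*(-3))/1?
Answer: 10488 + 6992*√14 ≈ 36650.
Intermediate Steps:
X(x, Q) = √(1 + 5*Q + 5*x) (X(x, Q) = √(1 + 5*(Q + x)) = √(1 + (5*Q + 5*x)) = √(1 + 5*Q + 5*x))
O(g) = 3 + g (O(g) = (g + 3)*1 = (3 + g)*1 = 3 + g)
(76*46)*O(X(4, 5 - 1*(-2))) = (76*46)*(3 + √(1 + 5*(5 - 1*(-2)) + 5*4)) = 3496*(3 + √(1 + 5*(5 + 2) + 20)) = 3496*(3 + √(1 + 5*7 + 20)) = 3496*(3 + √(1 + 35 + 20)) = 3496*(3 + √56) = 3496*(3 + 2*√14) = 10488 + 6992*√14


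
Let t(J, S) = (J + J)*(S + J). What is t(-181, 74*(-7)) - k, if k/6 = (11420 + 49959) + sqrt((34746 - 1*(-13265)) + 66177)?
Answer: -115236 - 12*sqrt(28547) ≈ -1.1726e+5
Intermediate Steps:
t(J, S) = 2*J*(J + S) (t(J, S) = (2*J)*(J + S) = 2*J*(J + S))
k = 368274 + 12*sqrt(28547) (k = 6*((11420 + 49959) + sqrt((34746 - 1*(-13265)) + 66177)) = 6*(61379 + sqrt((34746 + 13265) + 66177)) = 6*(61379 + sqrt(48011 + 66177)) = 6*(61379 + sqrt(114188)) = 6*(61379 + 2*sqrt(28547)) = 368274 + 12*sqrt(28547) ≈ 3.7030e+5)
t(-181, 74*(-7)) - k = 2*(-181)*(-181 + 74*(-7)) - (368274 + 12*sqrt(28547)) = 2*(-181)*(-181 - 518) + (-368274 - 12*sqrt(28547)) = 2*(-181)*(-699) + (-368274 - 12*sqrt(28547)) = 253038 + (-368274 - 12*sqrt(28547)) = -115236 - 12*sqrt(28547)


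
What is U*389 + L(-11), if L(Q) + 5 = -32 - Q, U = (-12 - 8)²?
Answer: 155574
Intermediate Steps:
U = 400 (U = (-20)² = 400)
L(Q) = -37 - Q (L(Q) = -5 + (-32 - Q) = -37 - Q)
U*389 + L(-11) = 400*389 + (-37 - 1*(-11)) = 155600 + (-37 + 11) = 155600 - 26 = 155574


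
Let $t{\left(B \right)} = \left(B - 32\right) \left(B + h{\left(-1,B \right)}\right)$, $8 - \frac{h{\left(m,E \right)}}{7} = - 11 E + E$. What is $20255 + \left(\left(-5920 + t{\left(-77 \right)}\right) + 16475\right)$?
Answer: $620609$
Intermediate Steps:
$h{\left(m,E \right)} = 56 + 70 E$ ($h{\left(m,E \right)} = 56 - 7 \left(- 11 E + E\right) = 56 - 7 \left(- 10 E\right) = 56 + 70 E$)
$t{\left(B \right)} = \left(-32 + B\right) \left(56 + 71 B\right)$ ($t{\left(B \right)} = \left(B - 32\right) \left(B + \left(56 + 70 B\right)\right) = \left(-32 + B\right) \left(56 + 71 B\right)$)
$20255 + \left(\left(-5920 + t{\left(-77 \right)}\right) + 16475\right) = 20255 + \left(\left(-5920 - \left(-168840 - 420959\right)\right) + 16475\right) = 20255 + \left(\left(-5920 + \left(-1792 + 170632 + 71 \cdot 5929\right)\right) + 16475\right) = 20255 + \left(\left(-5920 + \left(-1792 + 170632 + 420959\right)\right) + 16475\right) = 20255 + \left(\left(-5920 + 589799\right) + 16475\right) = 20255 + \left(583879 + 16475\right) = 20255 + 600354 = 620609$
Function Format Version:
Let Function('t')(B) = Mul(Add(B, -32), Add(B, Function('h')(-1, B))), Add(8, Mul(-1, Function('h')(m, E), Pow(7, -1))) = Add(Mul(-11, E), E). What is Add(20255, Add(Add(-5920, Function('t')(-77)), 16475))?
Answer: 620609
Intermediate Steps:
Function('h')(m, E) = Add(56, Mul(70, E)) (Function('h')(m, E) = Add(56, Mul(-7, Add(Mul(-11, E), E))) = Add(56, Mul(-7, Mul(-10, E))) = Add(56, Mul(70, E)))
Function('t')(B) = Mul(Add(-32, B), Add(56, Mul(71, B))) (Function('t')(B) = Mul(Add(B, -32), Add(B, Add(56, Mul(70, B)))) = Mul(Add(-32, B), Add(56, Mul(71, B))))
Add(20255, Add(Add(-5920, Function('t')(-77)), 16475)) = Add(20255, Add(Add(-5920, Add(-1792, Mul(-2216, -77), Mul(71, Pow(-77, 2)))), 16475)) = Add(20255, Add(Add(-5920, Add(-1792, 170632, Mul(71, 5929))), 16475)) = Add(20255, Add(Add(-5920, Add(-1792, 170632, 420959)), 16475)) = Add(20255, Add(Add(-5920, 589799), 16475)) = Add(20255, Add(583879, 16475)) = Add(20255, 600354) = 620609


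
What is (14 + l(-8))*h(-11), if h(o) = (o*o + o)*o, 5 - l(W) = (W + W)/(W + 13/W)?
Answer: -146850/7 ≈ -20979.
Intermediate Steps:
l(W) = 5 - 2*W/(W + 13/W) (l(W) = 5 - (W + W)/(W + 13/W) = 5 - 2*W/(W + 13/W))
h(o) = o*(o + o**2) (h(o) = (o**2 + o)*o = (o + o**2)*o = o*(o + o**2))
(14 + l(-8))*h(-11) = (14 + (65 + 3*(-8)**2)/(13 + (-8)**2))*((-11)**2*(1 - 11)) = (14 + (65 + 3*64)/(13 + 64))*(121*(-10)) = (14 + (65 + 192)/77)*(-1210) = (14 + (1/77)*257)*(-1210) = (14 + 257/77)*(-1210) = (1335/77)*(-1210) = -146850/7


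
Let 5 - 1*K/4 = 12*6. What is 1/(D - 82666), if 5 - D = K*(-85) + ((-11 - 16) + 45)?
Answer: -1/105459 ≈ -9.4824e-6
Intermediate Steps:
K = -268 (K = 20 - 48*6 = 20 - 4*72 = 20 - 288 = -268)
D = -22793 (D = 5 - (-268*(-85) + ((-11 - 16) + 45)) = 5 - (22780 + (-27 + 45)) = 5 - (22780 + 18) = 5 - 1*22798 = 5 - 22798 = -22793)
1/(D - 82666) = 1/(-22793 - 82666) = 1/(-105459) = -1/105459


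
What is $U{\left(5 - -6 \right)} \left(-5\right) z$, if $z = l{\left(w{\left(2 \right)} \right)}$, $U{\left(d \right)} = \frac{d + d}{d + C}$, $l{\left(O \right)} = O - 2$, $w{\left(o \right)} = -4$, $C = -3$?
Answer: $\frac{165}{2} \approx 82.5$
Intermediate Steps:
$l{\left(O \right)} = -2 + O$
$U{\left(d \right)} = \frac{2 d}{-3 + d}$ ($U{\left(d \right)} = \frac{d + d}{d - 3} = \frac{2 d}{-3 + d}$)
$z = -6$ ($z = -2 - 4 = -6$)
$U{\left(5 - -6 \right)} \left(-5\right) z = \frac{2 \left(5 - -6\right)}{-3 + \left(5 - -6\right)} \left(-5\right) \left(-6\right) = \frac{2 \left(5 + 6\right)}{-3 + \left(5 + 6\right)} \left(-5\right) \left(-6\right) = 2 \cdot 11 \frac{1}{-3 + 11} \left(-5\right) \left(-6\right) = 2 \cdot 11 \cdot \frac{1}{8} \left(-5\right) \left(-6\right) = \frac{11}{4} \left(-5\right) \left(-6\right) = \left(- \frac{55}{4}\right) \left(-6\right) = \frac{165}{2}$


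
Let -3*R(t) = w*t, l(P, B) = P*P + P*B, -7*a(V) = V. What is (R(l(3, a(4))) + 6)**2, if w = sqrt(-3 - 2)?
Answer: 319/49 - 204*I*sqrt(5)/7 ≈ 6.5102 - 65.165*I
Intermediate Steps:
a(V) = -V/7
w = I*sqrt(5) (w = sqrt(-5) = I*sqrt(5) ≈ 2.2361*I)
l(P, B) = P**2 + B*P
R(t) = -I*t*sqrt(5)/3 (R(t) = -I*sqrt(5)*t/3 = -I*t*sqrt(5)/3)
(R(l(3, a(4))) + 6)**2 = (-I*3*(-1/7*4 + 3)*sqrt(5)/3 + 6)**2 = (-I*3*(-4/7 + 3)*sqrt(5)/3 + 6)**2 = (-I*3*(17/7)*sqrt(5)/3 + 6)**2 = (-1/3*I*51/7*sqrt(5) + 6)**2 = (-17*I*sqrt(5)/7 + 6)**2 = (6 - 17*I*sqrt(5)/7)**2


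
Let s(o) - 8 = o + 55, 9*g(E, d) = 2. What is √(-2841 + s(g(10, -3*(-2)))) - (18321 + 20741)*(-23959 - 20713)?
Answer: 1744977664 + 50*I*√10/3 ≈ 1.745e+9 + 52.705*I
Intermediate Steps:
g(E, d) = 2/9 (g(E, d) = (⅑)*2 = 2/9)
s(o) = 63 + o (s(o) = 8 + (o + 55) = 8 + (55 + o) = 63 + o)
√(-2841 + s(g(10, -3*(-2)))) - (18321 + 20741)*(-23959 - 20713) = √(-2841 + (63 + 2/9)) - (18321 + 20741)*(-23959 - 20713) = √(-2841 + 569/9) - 39062*(-44672) = √(-25000/9) - 1*(-1744977664) = 50*I*√10/3 + 1744977664 = 1744977664 + 50*I*√10/3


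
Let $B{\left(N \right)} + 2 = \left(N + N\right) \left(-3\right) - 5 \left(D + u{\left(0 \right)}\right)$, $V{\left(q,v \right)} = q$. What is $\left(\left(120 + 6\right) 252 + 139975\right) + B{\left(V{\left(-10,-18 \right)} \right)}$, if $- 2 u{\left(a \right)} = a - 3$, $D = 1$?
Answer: $\frac{343545}{2} \approx 1.7177 \cdot 10^{5}$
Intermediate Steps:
$u{\left(a \right)} = \frac{3}{2} - \frac{a}{2}$ ($u{\left(a \right)} = - \frac{a - 3}{2} = - \frac{-3 + a}{2} = \frac{3}{2} - \frac{a}{2}$)
$B{\left(N \right)} = - \frac{29}{2} - 6 N$ ($B{\left(N \right)} = -2 + \left(\left(N + N\right) \left(-3\right) - 5 \left(1 + \left(\frac{3}{2} - 0\right)\right)\right) = -2 + \left(2 N \left(-3\right) - 5 \left(1 + \left(\frac{3}{2} + 0\right)\right)\right) = -2 - \left(5 \left(1 + \frac{3}{2}\right) + 6 N\right) = -2 - \left(\frac{25}{2} + 6 N\right) = - \frac{29}{2} - 6 N$)
$\left(\left(120 + 6\right) 252 + 139975\right) + B{\left(V{\left(-10,-18 \right)} \right)} = \left(\left(120 + 6\right) 252 + 139975\right) - - \frac{91}{2} = \left(126 \cdot 252 + 139975\right) + \left(- \frac{29}{2} + 60\right) = \left(31752 + 139975\right) + \frac{91}{2} = 171727 + \frac{91}{2} = \frac{343545}{2}$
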